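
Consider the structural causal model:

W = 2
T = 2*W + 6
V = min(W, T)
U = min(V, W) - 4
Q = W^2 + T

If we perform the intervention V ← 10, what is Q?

14

do(V=10) replaces the equation V = min(W, T) with the constant V = 10.
Q is not downstream of the intervention, so its value is determined by the original equations.
T = 2*W + 6  [with W=2]  = 10
Q = W^2 + T  [with W=2, T=10]  = 14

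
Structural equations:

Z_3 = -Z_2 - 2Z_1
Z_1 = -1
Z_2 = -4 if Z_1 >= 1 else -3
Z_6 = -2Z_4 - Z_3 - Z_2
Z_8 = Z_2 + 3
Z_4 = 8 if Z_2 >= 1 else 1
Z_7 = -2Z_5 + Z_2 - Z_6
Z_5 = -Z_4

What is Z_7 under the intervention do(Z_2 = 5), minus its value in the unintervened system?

Under do(Z_2=5), the mechanism Z_2 = -4 if Z_1 >= 1 else -3 is discarded; Z_2 is fixed at 5.
Z_3 = -Z_2 - 2Z_1  [with Z_2=5, Z_1=-1]  = -3
Z_4 = 8 if Z_2 >= 1 else 1  [with Z_2=5]  = 8
Z_5 = -Z_4  [with Z_4=8]  = -8
Z_6 = -2Z_4 - Z_3 - Z_2  [with Z_4=8, Z_3=-3, Z_2=5]  = -18
Z_7 = -2Z_5 + Z_2 - Z_6  [with Z_5=-8, Z_2=5, Z_6=-18]  = 39
Without intervention: Z_2 = -4 if Z_1 >= 1 else -3  [with Z_1=-1]  = -3; Z_3 = -Z_2 - 2Z_1  [with Z_2=-3, Z_1=-1]  = 5; Z_4 = 8 if Z_2 >= 1 else 1  [with Z_2=-3]  = 1; Z_5 = -Z_4  [with Z_4=1]  = -1; Z_6 = -2Z_4 - Z_3 - Z_2  [with Z_4=1, Z_3=5, Z_2=-3]  = -4; Z_7 = -2Z_5 + Z_2 - Z_6  [with Z_5=-1, Z_2=-3, Z_6=-4]  = 3.
Change = 39 − 3 = 36.

36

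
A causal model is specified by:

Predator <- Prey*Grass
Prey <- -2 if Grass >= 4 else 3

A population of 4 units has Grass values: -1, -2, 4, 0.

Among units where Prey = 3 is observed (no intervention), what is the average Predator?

Conditioning on Prey=3 selects the 3 unit(s) with Grass ∈ {-1, -2, 0}. Their Predator values: -3, -6, 0. Mean = -3.

-3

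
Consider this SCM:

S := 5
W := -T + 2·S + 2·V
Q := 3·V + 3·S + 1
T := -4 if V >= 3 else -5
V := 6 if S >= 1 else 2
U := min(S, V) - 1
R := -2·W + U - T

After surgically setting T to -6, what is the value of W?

Intervening sets T = -6 and removes its equation (T := -4 if V >= 3 else -5).
V = 6 if S >= 1 else 2  [with S=5]  = 6
W = -T + 2·S + 2·V  [with T=-6, S=5, V=6]  = 28

28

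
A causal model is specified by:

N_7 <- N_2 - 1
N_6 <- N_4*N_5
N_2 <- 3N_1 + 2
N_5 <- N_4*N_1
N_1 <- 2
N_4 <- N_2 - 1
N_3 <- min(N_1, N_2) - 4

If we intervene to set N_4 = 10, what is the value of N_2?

The intervention breaks the incoming arrows to N_4: N_4 <- N_2 - 1 no longer applies, and N_4 = 10.
Since N_2 is not a descendant of the intervened variable, it is unaffected.
N_2 = 3N_1 + 2  [with N_1=2]  = 8

8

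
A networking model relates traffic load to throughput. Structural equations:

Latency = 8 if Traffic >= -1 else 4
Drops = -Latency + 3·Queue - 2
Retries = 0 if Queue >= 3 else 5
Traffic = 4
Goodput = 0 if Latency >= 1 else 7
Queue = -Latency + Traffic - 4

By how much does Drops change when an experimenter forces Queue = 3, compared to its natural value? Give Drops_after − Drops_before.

33

The intervention breaks the incoming arrows to Queue: Queue = -Latency + Traffic - 4 no longer applies, and Queue = 3.
Latency = 8 if Traffic >= -1 else 4  [with Traffic=4]  = 8
Drops = -Latency + 3·Queue - 2  [with Latency=8, Queue=3]  = -1
Without intervention: Latency = 8 if Traffic >= -1 else 4  [with Traffic=4]  = 8; Queue = -Latency + Traffic - 4  [with Latency=8, Traffic=4]  = -8; Drops = -Latency + 3·Queue - 2  [with Latency=8, Queue=-8]  = -34.
Change = -1 − (-34) = 33.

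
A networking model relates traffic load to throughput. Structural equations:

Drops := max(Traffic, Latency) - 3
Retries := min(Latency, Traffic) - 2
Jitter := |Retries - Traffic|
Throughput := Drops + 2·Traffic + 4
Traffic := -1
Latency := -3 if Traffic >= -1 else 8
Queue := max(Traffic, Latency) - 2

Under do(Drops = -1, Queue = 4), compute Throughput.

1

The joint intervention fixes Drops = -1, Queue = 4, removing each variable's own equation.
Throughput = Drops + 2·Traffic + 4  [with Drops=-1, Traffic=-1]  = 1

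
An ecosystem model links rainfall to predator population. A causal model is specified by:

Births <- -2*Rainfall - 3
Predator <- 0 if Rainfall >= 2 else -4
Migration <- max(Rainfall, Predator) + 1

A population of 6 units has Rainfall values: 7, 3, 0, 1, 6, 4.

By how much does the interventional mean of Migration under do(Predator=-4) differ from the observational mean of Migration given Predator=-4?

Under do(Predator=-4), Predator's equation is replaced by Predator=-4 for every unit. Per-unit Migration: 8, 4, 1, 2, 7, 5. Mean = 4.5.
Conditioning on Predator=-4 selects the 2 unit(s) with Rainfall ∈ {0, 1}. Their Migration values: 1, 2. Mean = 1.5.
Difference = 4.5 − 1.5 = 3.

3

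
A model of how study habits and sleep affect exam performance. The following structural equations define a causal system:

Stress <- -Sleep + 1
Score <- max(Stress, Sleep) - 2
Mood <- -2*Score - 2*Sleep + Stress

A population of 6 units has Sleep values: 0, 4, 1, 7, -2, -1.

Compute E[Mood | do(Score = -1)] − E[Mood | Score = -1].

-3

Under do(Score=-1), Score's equation is replaced by Score=-1 for every unit. Per-unit Mood: 3, -9, 0, -18, 9, 6. Mean = -1.5.
Observing Score=-1 restricts to units where Score's equation naturally yields -1: Sleep ∈ {0, 1}. In that subpopulation Mood = 3, 0, mean 1.5.
Difference = -1.5 − 1.5 = -3.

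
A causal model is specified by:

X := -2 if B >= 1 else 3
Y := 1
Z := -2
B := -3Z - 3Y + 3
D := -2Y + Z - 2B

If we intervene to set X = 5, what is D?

The intervention breaks the incoming arrows to X: X := -2 if B >= 1 else 3 no longer applies, and X = 5.
Since D is not a descendant of the intervened variable, it is unaffected.
B = -3Z - 3Y + 3  [with Z=-2, Y=1]  = 6
D = -2Y + Z - 2B  [with Y=1, Z=-2, B=6]  = -16

-16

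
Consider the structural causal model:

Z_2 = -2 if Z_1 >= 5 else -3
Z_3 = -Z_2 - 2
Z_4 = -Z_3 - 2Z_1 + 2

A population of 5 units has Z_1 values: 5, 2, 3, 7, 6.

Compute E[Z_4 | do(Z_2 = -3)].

The intervention sets Z_2=-3 in all 5 units regardless of Z_1. Recomputing Z_4 per unit gives -9, -3, -5, -13, -11; average -8.2.

-8.2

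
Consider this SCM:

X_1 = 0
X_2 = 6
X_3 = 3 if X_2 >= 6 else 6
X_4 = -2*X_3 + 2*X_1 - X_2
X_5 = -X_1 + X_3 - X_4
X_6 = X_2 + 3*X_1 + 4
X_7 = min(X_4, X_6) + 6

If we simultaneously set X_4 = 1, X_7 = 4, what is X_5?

Setting X_4 = 1, X_7 = 4 by intervention discards those variables' equations.
X_3 = 3 if X_2 >= 6 else 6  [with X_2=6]  = 3
X_5 = -X_1 + X_3 - X_4  [with X_1=0, X_3=3, X_4=1]  = 2

2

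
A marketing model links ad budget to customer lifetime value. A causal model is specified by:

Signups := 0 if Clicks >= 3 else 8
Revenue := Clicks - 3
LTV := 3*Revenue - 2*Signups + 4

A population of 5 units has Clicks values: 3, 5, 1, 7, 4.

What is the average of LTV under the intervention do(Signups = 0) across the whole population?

7

do(Signups=0) breaks Signups's dependence on Clicks. With Signups=0 fixed, LTV across the units is 4, 10, -2, 16, 7, mean 7.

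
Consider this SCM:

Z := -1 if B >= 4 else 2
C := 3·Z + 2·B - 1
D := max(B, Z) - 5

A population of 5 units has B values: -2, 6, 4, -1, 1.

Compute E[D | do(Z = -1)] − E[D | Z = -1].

-3.2

Under do(Z=-1), Z's equation is replaced by Z=-1 for every unit. Per-unit D: -6, 1, -1, -6, -4. Mean = -3.2.
Observing Z=-1 restricts to units where Z's equation naturally yields -1: B ∈ {6, 4}. In that subpopulation D = 1, -1, mean 0.
Difference = -3.2 − 0 = -3.2.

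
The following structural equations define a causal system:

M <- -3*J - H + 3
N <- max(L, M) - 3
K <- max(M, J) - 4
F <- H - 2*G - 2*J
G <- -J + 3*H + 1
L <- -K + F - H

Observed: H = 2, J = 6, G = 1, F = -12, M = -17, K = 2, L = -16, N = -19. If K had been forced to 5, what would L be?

Intervening sets K = 5 and removes its equation (K <- max(M, J) - 4).
G = -J + 3*H + 1  [with J=6, H=2]  = 1
F = H - 2*G - 2*J  [with H=2, G=1, J=6]  = -12
L = -K + F - H  [with K=5, F=-12, H=2]  = -19

-19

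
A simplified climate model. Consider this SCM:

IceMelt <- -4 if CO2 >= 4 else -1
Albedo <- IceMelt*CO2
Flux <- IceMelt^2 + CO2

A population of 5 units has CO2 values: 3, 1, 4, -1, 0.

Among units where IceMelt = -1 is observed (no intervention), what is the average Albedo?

Conditioning on IceMelt=-1 selects the 4 unit(s) with CO2 ∈ {3, 1, -1, 0}. Their Albedo values: -3, -1, 1, 0. Mean = -0.75.

-0.75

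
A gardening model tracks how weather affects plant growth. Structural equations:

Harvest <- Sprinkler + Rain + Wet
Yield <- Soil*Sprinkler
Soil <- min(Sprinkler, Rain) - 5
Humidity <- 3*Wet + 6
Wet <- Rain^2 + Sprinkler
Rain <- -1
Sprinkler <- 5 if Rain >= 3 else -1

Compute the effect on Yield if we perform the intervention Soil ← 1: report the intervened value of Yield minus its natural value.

The intervention breaks the incoming arrows to Soil: Soil <- min(Sprinkler, Rain) - 5 no longer applies, and Soil = 1.
Sprinkler = 5 if Rain >= 3 else -1  [with Rain=-1]  = -1
Yield = Soil*Sprinkler  [with Soil=1, Sprinkler=-1]  = -1
Without intervention: Sprinkler = 5 if Rain >= 3 else -1  [with Rain=-1]  = -1; Soil = min(Sprinkler, Rain) - 5  [with Sprinkler=-1, Rain=-1]  = -6; Yield = Soil*Sprinkler  [with Soil=-6, Sprinkler=-1]  = 6.
Change = -1 − 6 = -7.

-7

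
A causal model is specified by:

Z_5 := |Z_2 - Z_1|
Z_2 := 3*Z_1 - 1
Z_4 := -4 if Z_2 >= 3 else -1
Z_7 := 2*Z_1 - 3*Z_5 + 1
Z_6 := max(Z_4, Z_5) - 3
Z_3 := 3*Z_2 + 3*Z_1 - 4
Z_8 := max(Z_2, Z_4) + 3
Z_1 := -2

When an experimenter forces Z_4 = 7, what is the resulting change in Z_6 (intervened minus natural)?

2

Under do(Z_4=7), the mechanism Z_4 := -4 if Z_2 >= 3 else -1 is discarded; Z_4 is fixed at 7.
Z_2 = 3*Z_1 - 1  [with Z_1=-2]  = -7
Z_5 = |Z_2 - Z_1|  [with Z_2=-7, Z_1=-2]  = 5
Z_6 = max(Z_4, Z_5) - 3  [with Z_4=7, Z_5=5]  = 4
Without intervention: Z_2 = 3*Z_1 - 1  [with Z_1=-2]  = -7; Z_4 = -4 if Z_2 >= 3 else -1  [with Z_2=-7]  = -1; Z_5 = |Z_2 - Z_1|  [with Z_2=-7, Z_1=-2]  = 5; Z_6 = max(Z_4, Z_5) - 3  [with Z_4=-1, Z_5=5]  = 2.
Change = 4 − 2 = 2.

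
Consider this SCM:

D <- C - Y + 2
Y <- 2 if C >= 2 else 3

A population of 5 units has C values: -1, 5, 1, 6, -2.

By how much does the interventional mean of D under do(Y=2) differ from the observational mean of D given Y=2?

-3.7

Under do(Y=2), Y's equation is replaced by Y=2 for every unit. Per-unit D: -1, 5, 1, 6, -2. Mean = 1.8.
Observing Y=2 restricts to units where Y's equation naturally yields 2: C ∈ {5, 6}. In that subpopulation D = 5, 6, mean 5.5.
Difference = 1.8 − 5.5 = -3.7.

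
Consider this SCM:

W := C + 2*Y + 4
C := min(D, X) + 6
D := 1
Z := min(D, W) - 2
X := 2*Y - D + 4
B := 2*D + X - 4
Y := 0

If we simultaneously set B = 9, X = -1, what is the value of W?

9

Under do(B = 9, X = -1), each intervened variable's structural equation is replaced by its fixed value.
C = min(D, X) + 6  [with D=1, X=-1]  = 5
W = C + 2*Y + 4  [with C=5, Y=0]  = 9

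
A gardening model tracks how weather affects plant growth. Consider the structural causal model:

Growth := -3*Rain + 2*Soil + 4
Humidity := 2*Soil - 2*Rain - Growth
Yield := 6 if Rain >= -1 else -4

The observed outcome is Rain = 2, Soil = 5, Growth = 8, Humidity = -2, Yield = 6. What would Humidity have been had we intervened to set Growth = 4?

The intervention breaks the incoming arrows to Growth: Growth := -3*Rain + 2*Soil + 4 no longer applies, and Growth = 4.
Humidity = 2*Soil - 2*Rain - Growth  [with Soil=5, Rain=2, Growth=4]  = 2

2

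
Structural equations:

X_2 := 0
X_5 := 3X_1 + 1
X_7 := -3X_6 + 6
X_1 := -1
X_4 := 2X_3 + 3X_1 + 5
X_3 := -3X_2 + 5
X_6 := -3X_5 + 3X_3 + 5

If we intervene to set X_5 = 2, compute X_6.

The intervention breaks the incoming arrows to X_5: X_5 := 3X_1 + 1 no longer applies, and X_5 = 2.
X_3 = -3X_2 + 5  [with X_2=0]  = 5
X_6 = -3X_5 + 3X_3 + 5  [with X_5=2, X_3=5]  = 14

14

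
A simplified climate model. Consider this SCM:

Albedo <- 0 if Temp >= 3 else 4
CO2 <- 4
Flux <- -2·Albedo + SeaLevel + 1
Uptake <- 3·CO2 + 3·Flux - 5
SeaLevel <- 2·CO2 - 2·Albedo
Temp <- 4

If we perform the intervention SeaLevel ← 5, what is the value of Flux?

Intervening sets SeaLevel = 5 and removes its equation (SeaLevel <- 2·CO2 - 2·Albedo).
Albedo = 0 if Temp >= 3 else 4  [with Temp=4]  = 0
Flux = -2·Albedo + SeaLevel + 1  [with Albedo=0, SeaLevel=5]  = 6

6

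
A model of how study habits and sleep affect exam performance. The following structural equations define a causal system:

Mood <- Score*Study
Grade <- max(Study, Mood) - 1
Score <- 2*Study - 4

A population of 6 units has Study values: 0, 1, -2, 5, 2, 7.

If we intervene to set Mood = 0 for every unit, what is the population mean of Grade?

1.5

Under do(Mood=0), Mood's equation is replaced by Mood=0 for every unit. Per-unit Grade: -1, 0, -1, 4, 1, 6. Mean = 1.5.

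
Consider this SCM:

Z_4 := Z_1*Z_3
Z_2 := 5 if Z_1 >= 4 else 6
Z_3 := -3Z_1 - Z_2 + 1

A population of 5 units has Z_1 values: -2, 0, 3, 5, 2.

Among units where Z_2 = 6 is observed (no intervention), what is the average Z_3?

Conditioning on Z_2=6 selects the 4 unit(s) with Z_1 ∈ {-2, 0, 3, 2}. Their Z_3 values: 1, -5, -14, -11. Mean = -7.25.

-7.25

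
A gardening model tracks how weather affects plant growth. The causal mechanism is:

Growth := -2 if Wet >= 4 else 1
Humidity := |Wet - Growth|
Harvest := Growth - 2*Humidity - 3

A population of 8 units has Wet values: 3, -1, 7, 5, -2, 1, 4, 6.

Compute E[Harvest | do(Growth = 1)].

Under do(Growth=1), Growth's equation is replaced by Growth=1 for every unit. Per-unit Harvest: -6, -6, -14, -10, -8, -2, -8, -12. Mean = -8.25.

-8.25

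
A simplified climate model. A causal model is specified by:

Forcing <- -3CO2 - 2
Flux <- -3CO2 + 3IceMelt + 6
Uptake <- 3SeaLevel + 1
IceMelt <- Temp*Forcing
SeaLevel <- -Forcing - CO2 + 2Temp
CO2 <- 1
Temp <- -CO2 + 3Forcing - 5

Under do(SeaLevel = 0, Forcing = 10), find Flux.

723

The joint intervention fixes SeaLevel = 0, Forcing = 10, removing each variable's own equation.
Temp = -CO2 + 3Forcing - 5  [with CO2=1, Forcing=10]  = 24
IceMelt = Temp*Forcing  [with Temp=24, Forcing=10]  = 240
Flux = -3CO2 + 3IceMelt + 6  [with CO2=1, IceMelt=240]  = 723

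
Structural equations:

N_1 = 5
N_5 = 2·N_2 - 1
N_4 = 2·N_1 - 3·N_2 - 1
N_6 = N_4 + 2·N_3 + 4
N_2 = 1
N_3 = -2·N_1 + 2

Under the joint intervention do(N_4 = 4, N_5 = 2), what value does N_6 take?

-8

The joint intervention fixes N_4 = 4, N_5 = 2, removing each variable's own equation.
N_3 = -2·N_1 + 2  [with N_1=5]  = -8
N_6 = N_4 + 2·N_3 + 4  [with N_4=4, N_3=-8]  = -8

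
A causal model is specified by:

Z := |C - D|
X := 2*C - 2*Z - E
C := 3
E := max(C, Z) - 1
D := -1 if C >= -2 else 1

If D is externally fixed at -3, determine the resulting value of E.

Under do(D=-3), the mechanism D := -1 if C >= -2 else 1 is discarded; D is fixed at -3.
Z = |C - D|  [with C=3, D=-3]  = 6
E = max(C, Z) - 1  [with C=3, Z=6]  = 5

5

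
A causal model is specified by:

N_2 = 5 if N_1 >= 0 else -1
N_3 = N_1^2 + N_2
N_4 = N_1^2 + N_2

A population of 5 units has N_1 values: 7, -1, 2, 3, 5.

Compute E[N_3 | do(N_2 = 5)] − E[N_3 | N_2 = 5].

-4.15

Every unit gets N_2=5 under the intervention. N_3 values become 54, 6, 9, 14, 30; E[N_3|do(N_2=5)] = 22.6.
Conditioning on N_2=5 selects the 4 unit(s) with N_1 ∈ {7, 2, 3, 5}. Their N_3 values: 54, 9, 14, 30. Mean = 26.75.
Difference = 22.6 − 26.75 = -4.15.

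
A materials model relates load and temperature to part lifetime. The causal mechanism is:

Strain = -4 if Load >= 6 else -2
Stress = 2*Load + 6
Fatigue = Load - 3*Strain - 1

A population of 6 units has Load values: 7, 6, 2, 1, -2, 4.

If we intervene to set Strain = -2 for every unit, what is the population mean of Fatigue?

8

Under do(Strain=-2), Strain's equation is replaced by Strain=-2 for every unit. Per-unit Fatigue: 12, 11, 7, 6, 3, 9. Mean = 8.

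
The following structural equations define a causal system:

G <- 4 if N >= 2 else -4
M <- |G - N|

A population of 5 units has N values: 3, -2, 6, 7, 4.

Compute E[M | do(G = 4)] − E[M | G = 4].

Every unit gets G=4 under the intervention. M values become 1, 6, 2, 3, 0; E[M|do(G=4)] = 2.4.
E[M|G=4] averages over only the 4 units with G=4 (N = 3, 6, 7, 4): M = 1, 2, 3, 0, mean 1.5.
Difference = 2.4 − 1.5 = 0.9.

0.9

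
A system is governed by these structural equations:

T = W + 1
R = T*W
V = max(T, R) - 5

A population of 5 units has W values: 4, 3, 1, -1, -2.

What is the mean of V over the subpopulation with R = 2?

-3

Conditioning on R=2 selects the 2 unit(s) with W ∈ {1, -2}. Their V values: -3, -3. Mean = -3.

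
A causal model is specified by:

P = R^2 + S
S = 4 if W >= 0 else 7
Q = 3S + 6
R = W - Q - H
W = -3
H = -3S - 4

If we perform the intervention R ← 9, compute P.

The intervention breaks the incoming arrows to R: R = W - Q - H no longer applies, and R = 9.
S = 4 if W >= 0 else 7  [with W=-3]  = 7
P = R^2 + S  [with R=9, S=7]  = 88

88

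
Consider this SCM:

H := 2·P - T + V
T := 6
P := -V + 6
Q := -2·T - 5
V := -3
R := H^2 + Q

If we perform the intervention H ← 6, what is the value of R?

Under do(H=6), the mechanism H := 2·P - T + V is discarded; H is fixed at 6.
Q = -2·T - 5  [with T=6]  = -17
R = H^2 + Q  [with H=6, Q=-17]  = 19

19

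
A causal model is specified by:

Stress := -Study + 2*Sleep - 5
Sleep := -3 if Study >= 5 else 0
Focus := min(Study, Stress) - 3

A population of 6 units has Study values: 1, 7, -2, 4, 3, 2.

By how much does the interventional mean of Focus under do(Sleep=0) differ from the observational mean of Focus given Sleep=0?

Under do(Sleep=0), Sleep's equation is replaced by Sleep=0 for every unit. Per-unit Focus: -9, -15, -6, -12, -11, -10. Mean = -10.5.
Observing Sleep=0 restricts to units where Sleep's equation naturally yields 0: Study ∈ {1, -2, 4, 3, 2}. In that subpopulation Focus = -9, -6, -12, -11, -10, mean -9.6.
Difference = -10.5 − (-9.6) = -0.9.

-0.9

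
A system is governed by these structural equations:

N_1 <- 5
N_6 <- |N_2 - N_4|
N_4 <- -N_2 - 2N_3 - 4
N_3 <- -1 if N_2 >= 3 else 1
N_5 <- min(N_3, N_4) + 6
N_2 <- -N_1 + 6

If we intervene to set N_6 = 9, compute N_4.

do(N_6=9) replaces the equation N_6 <- |N_2 - N_4| with the constant N_6 = 9.
No directed path runs from N_6 to N_4, so N_4 keeps its natural value.
N_2 = -N_1 + 6  [with N_1=5]  = 1
N_3 = -1 if N_2 >= 3 else 1  [with N_2=1]  = 1
N_4 = -N_2 - 2N_3 - 4  [with N_2=1, N_3=1]  = -7

-7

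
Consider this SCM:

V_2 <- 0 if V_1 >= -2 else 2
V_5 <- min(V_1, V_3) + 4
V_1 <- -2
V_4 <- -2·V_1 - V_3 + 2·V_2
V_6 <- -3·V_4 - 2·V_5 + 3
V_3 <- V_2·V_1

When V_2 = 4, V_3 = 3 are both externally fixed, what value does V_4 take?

Setting V_2 = 4, V_3 = 3 by intervention discards those variables' equations.
V_4 = -2·V_1 - V_3 + 2·V_2  [with V_1=-2, V_3=3, V_2=4]  = 9

9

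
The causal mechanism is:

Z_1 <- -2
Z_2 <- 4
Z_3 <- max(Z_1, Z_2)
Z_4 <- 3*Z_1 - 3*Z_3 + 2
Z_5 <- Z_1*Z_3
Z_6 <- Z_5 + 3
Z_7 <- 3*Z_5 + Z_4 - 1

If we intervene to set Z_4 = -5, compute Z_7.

-30

The intervention breaks the incoming arrows to Z_4: Z_4 <- 3*Z_1 - 3*Z_3 + 2 no longer applies, and Z_4 = -5.
Z_3 = max(Z_1, Z_2)  [with Z_1=-2, Z_2=4]  = 4
Z_5 = Z_1*Z_3  [with Z_1=-2, Z_3=4]  = -8
Z_7 = 3*Z_5 + Z_4 - 1  [with Z_5=-8, Z_4=-5]  = -30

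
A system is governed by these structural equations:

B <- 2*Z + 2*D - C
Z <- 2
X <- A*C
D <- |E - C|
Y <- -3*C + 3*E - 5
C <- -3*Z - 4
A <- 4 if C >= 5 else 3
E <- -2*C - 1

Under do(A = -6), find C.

The intervention breaks the incoming arrows to A: A <- 4 if C >= 5 else 3 no longer applies, and A = -6.
Since C is not a descendant of the intervened variable, it is unaffected.
C = -3*Z - 4  [with Z=2]  = -10

-10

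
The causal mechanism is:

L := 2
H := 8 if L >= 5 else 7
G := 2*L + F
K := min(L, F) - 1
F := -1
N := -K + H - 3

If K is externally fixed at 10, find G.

The intervention breaks the incoming arrows to K: K := min(L, F) - 1 no longer applies, and K = 10.
No directed path runs from K to G, so G keeps its natural value.
G = 2*L + F  [with L=2, F=-1]  = 3

3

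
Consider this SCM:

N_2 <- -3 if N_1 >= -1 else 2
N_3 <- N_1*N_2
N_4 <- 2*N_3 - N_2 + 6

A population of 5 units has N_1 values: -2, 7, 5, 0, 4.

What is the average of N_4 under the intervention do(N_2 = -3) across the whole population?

-7.8

do(N_2=-3) breaks N_2's dependence on N_1. With N_2=-3 fixed, N_4 across the units is 21, -33, -21, 9, -15, mean -7.8.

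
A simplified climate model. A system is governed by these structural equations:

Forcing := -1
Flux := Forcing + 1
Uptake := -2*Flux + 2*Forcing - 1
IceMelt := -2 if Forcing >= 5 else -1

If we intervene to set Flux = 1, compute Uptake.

The intervention breaks the incoming arrows to Flux: Flux := Forcing + 1 no longer applies, and Flux = 1.
Uptake = -2*Flux + 2*Forcing - 1  [with Flux=1, Forcing=-1]  = -5

-5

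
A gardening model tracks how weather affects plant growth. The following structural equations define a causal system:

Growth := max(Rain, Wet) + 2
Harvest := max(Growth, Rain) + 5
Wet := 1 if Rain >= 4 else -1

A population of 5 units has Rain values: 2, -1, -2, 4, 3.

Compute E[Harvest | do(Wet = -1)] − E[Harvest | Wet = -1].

0.65

The intervention sets Wet=-1 in all 5 units regardless of Rain. Recomputing Harvest per unit gives 9, 6, 6, 11, 10; average 8.4.
Observing Wet=-1 restricts to units where Wet's equation naturally yields -1: Rain ∈ {2, -1, -2, 3}. In that subpopulation Harvest = 9, 6, 6, 10, mean 7.75.
Difference = 8.4 − 7.75 = 0.65.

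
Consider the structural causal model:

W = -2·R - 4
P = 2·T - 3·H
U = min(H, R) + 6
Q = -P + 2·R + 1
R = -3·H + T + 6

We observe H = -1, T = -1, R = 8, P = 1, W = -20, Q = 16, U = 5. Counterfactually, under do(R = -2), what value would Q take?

The intervention breaks the incoming arrows to R: R = -3·H + T + 6 no longer applies, and R = -2.
P = 2·T - 3·H  [with T=-1, H=-1]  = 1
Q = -P + 2·R + 1  [with P=1, R=-2]  = -4

-4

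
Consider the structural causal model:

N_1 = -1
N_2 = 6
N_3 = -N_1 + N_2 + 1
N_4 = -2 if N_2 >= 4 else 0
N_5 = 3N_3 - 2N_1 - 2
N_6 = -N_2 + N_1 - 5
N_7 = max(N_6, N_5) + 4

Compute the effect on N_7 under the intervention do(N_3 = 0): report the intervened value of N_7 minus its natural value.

-24

The intervention breaks the incoming arrows to N_3: N_3 = -N_1 + N_2 + 1 no longer applies, and N_3 = 0.
N_5 = 3N_3 - 2N_1 - 2  [with N_3=0, N_1=-1]  = 0
N_6 = -N_2 + N_1 - 5  [with N_2=6, N_1=-1]  = -12
N_7 = max(N_6, N_5) + 4  [with N_6=-12, N_5=0]  = 4
Without intervention: N_3 = -N_1 + N_2 + 1  [with N_1=-1, N_2=6]  = 8; N_5 = 3N_3 - 2N_1 - 2  [with N_3=8, N_1=-1]  = 24; N_6 = -N_2 + N_1 - 5  [with N_2=6, N_1=-1]  = -12; N_7 = max(N_6, N_5) + 4  [with N_6=-12, N_5=24]  = 28.
Change = 4 − 28 = -24.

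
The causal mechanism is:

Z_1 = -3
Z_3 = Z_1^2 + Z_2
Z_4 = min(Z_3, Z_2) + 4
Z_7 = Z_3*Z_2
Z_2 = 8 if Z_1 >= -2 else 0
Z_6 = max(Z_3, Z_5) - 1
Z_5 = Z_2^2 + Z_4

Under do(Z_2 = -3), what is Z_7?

-18

Under do(Z_2=-3), the mechanism Z_2 = 8 if Z_1 >= -2 else 0 is discarded; Z_2 is fixed at -3.
Z_3 = Z_1^2 + Z_2  [with Z_1=-3, Z_2=-3]  = 6
Z_7 = Z_3*Z_2  [with Z_3=6, Z_2=-3]  = -18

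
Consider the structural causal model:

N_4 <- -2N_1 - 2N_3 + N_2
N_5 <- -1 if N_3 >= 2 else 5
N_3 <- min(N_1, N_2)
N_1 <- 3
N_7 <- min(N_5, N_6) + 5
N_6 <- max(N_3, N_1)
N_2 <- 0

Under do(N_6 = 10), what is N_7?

Intervening sets N_6 = 10 and removes its equation (N_6 <- max(N_3, N_1)).
N_3 = min(N_1, N_2)  [with N_1=3, N_2=0]  = 0
N_5 = -1 if N_3 >= 2 else 5  [with N_3=0]  = 5
N_7 = min(N_5, N_6) + 5  [with N_5=5, N_6=10]  = 10

10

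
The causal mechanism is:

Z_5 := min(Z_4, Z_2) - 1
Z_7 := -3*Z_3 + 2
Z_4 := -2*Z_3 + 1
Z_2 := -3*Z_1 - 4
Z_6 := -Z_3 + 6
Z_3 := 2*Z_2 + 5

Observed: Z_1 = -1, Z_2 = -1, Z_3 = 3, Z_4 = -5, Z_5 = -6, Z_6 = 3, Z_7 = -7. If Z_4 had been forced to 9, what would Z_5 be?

Intervening sets Z_4 = 9 and removes its equation (Z_4 := -2*Z_3 + 1).
Z_2 = -3*Z_1 - 4  [with Z_1=-1]  = -1
Z_5 = min(Z_4, Z_2) - 1  [with Z_4=9, Z_2=-1]  = -2

-2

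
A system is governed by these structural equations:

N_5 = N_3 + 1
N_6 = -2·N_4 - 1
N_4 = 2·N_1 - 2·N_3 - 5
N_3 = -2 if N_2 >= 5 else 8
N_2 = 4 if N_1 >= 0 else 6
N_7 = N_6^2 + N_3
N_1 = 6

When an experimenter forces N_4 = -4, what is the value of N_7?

57

The intervention breaks the incoming arrows to N_4: N_4 = 2·N_1 - 2·N_3 - 5 no longer applies, and N_4 = -4.
N_2 = 4 if N_1 >= 0 else 6  [with N_1=6]  = 4
N_3 = -2 if N_2 >= 5 else 8  [with N_2=4]  = 8
N_6 = -2·N_4 - 1  [with N_4=-4]  = 7
N_7 = N_6^2 + N_3  [with N_6=7, N_3=8]  = 57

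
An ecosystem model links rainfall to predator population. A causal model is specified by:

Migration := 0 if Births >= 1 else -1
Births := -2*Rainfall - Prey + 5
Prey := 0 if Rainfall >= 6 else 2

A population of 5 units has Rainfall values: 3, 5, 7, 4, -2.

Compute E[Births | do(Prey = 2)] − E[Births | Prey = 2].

Every unit gets Prey=2 under the intervention. Births values become -3, -7, -11, -5, 7; E[Births|do(Prey=2)] = -3.8.
Conditioning on Prey=2 selects the 4 unit(s) with Rainfall ∈ {3, 5, 4, -2}. Their Births values: -3, -7, -5, 7. Mean = -2.
Difference = -3.8 − (-2) = -1.8.

-1.8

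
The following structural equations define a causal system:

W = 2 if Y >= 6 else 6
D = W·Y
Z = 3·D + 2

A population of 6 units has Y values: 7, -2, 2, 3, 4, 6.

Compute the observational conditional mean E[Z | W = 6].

33.5

E[Z|W=6] averages over only the 4 units with W=6 (Y = -2, 2, 3, 4): Z = -34, 38, 56, 74, mean 33.5.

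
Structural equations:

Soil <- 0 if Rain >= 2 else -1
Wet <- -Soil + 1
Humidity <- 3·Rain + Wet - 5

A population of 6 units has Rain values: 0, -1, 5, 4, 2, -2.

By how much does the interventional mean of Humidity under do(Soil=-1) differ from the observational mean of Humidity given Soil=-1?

Every unit gets Soil=-1 under the intervention. Humidity values become -3, -6, 12, 9, 3, -9; E[Humidity|do(Soil=-1)] = 1.
Observing Soil=-1 restricts to units where Soil's equation naturally yields -1: Rain ∈ {0, -1, -2}. In that subpopulation Humidity = -3, -6, -9, mean -6.
Difference = 1 − (-6) = 7.

7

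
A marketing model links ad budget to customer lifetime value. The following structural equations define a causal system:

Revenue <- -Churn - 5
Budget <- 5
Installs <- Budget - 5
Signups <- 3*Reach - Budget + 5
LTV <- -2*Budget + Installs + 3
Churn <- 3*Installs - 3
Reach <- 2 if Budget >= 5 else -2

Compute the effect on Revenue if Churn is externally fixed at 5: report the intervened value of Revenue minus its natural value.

The intervention breaks the incoming arrows to Churn: Churn <- 3*Installs - 3 no longer applies, and Churn = 5.
Revenue = -Churn - 5  [with Churn=5]  = -10
Without intervention: Installs = Budget - 5  [with Budget=5]  = 0; Churn = 3*Installs - 3  [with Installs=0]  = -3; Revenue = -Churn - 5  [with Churn=-3]  = -2.
Change = -10 − (-2) = -8.

-8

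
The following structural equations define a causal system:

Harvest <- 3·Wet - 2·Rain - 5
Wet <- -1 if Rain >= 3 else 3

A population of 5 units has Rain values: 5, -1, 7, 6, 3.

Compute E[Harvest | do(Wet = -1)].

do(Wet=-1) breaks Wet's dependence on Rain. With Wet=-1 fixed, Harvest across the units is -18, -6, -22, -20, -14, mean -16.

-16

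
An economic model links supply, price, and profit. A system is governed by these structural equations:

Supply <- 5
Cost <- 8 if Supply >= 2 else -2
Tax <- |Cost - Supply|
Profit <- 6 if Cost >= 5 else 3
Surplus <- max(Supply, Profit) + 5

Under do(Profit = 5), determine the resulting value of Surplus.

10

Intervening sets Profit = 5 and removes its equation (Profit <- 6 if Cost >= 5 else 3).
Surplus = max(Supply, Profit) + 5  [with Supply=5, Profit=5]  = 10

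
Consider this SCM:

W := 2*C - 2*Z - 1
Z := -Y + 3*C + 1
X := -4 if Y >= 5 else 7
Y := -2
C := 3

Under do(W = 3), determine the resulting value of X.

do(W=3) replaces the equation W := 2*C - 2*Z - 1 with the constant W = 3.
X is not downstream of the intervention, so its value is determined by the original equations.
X = -4 if Y >= 5 else 7  [with Y=-2]  = 7

7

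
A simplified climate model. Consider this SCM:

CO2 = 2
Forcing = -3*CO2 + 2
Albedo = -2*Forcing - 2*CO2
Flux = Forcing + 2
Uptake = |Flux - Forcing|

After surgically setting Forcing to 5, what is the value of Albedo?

The intervention breaks the incoming arrows to Forcing: Forcing = -3*CO2 + 2 no longer applies, and Forcing = 5.
Albedo = -2*Forcing - 2*CO2  [with Forcing=5, CO2=2]  = -14

-14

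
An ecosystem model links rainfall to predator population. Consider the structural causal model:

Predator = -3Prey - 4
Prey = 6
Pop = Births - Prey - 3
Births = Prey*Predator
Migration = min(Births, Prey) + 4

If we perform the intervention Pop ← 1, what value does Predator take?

Under do(Pop=1), the mechanism Pop = Births - Prey - 3 is discarded; Pop is fixed at 1.
No directed path runs from Pop to Predator, so Predator keeps its natural value.
Predator = -3Prey - 4  [with Prey=6]  = -22

-22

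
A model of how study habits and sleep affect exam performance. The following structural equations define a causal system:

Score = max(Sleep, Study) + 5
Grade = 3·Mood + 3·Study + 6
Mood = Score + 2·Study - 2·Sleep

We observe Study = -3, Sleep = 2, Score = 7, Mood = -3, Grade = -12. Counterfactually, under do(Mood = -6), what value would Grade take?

-21

Intervening sets Mood = -6 and removes its equation (Mood = Score + 2·Study - 2·Sleep).
Grade = 3·Mood + 3·Study + 6  [with Mood=-6, Study=-3]  = -21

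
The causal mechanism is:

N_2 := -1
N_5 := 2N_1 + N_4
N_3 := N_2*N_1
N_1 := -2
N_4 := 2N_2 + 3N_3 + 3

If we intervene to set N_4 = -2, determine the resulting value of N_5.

Intervening sets N_4 = -2 and removes its equation (N_4 := 2N_2 + 3N_3 + 3).
N_5 = 2N_1 + N_4  [with N_1=-2, N_4=-2]  = -6

-6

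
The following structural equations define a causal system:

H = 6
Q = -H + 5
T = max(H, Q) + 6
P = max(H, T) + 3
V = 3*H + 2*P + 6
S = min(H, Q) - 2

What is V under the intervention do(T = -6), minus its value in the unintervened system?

-12

do(T=-6) replaces the equation T = max(H, Q) + 6 with the constant T = -6.
P = max(H, T) + 3  [with H=6, T=-6]  = 9
V = 3*H + 2*P + 6  [with H=6, P=9]  = 42
Without intervention: Q = -H + 5  [with H=6]  = -1; T = max(H, Q) + 6  [with H=6, Q=-1]  = 12; P = max(H, T) + 3  [with H=6, T=12]  = 15; V = 3*H + 2*P + 6  [with H=6, P=15]  = 54.
Change = 42 − 54 = -12.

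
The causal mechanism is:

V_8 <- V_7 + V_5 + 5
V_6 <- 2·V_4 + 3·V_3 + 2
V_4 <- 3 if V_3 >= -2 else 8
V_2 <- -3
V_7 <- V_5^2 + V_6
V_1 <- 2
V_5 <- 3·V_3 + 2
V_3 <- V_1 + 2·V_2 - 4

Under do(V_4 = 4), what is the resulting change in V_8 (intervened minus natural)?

-8

do(V_4=4) replaces the equation V_4 <- 3 if V_3 >= -2 else 8 with the constant V_4 = 4.
V_3 = V_1 + 2·V_2 - 4  [with V_1=2, V_2=-3]  = -8
V_5 = 3·V_3 + 2  [with V_3=-8]  = -22
V_6 = 2·V_4 + 3·V_3 + 2  [with V_4=4, V_3=-8]  = -14
V_7 = V_5^2 + V_6  [with V_5=-22, V_6=-14]  = 470
V_8 = V_7 + V_5 + 5  [with V_7=470, V_5=-22]  = 453
Without intervention: V_3 = V_1 + 2·V_2 - 4  [with V_1=2, V_2=-3]  = -8; V_4 = 3 if V_3 >= -2 else 8  [with V_3=-8]  = 8; V_5 = 3·V_3 + 2  [with V_3=-8]  = -22; V_6 = 2·V_4 + 3·V_3 + 2  [with V_4=8, V_3=-8]  = -6; V_7 = V_5^2 + V_6  [with V_5=-22, V_6=-6]  = 478; V_8 = V_7 + V_5 + 5  [with V_7=478, V_5=-22]  = 461.
Change = 453 − 461 = -8.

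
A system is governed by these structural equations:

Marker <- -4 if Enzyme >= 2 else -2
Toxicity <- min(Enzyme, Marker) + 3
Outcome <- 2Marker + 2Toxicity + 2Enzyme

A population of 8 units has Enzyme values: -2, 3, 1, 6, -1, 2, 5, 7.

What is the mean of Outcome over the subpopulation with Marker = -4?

Conditioning on Marker=-4 selects the 5 unit(s) with Enzyme ∈ {3, 6, 2, 5, 7}. Their Outcome values: -4, 2, -6, 0, 4. Mean = -0.8.

-0.8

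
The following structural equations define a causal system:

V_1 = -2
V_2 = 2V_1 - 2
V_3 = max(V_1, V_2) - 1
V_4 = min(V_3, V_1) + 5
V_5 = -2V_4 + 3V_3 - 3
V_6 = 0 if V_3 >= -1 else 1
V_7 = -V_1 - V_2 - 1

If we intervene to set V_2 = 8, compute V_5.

12

do(V_2=8) replaces the equation V_2 = 2V_1 - 2 with the constant V_2 = 8.
V_3 = max(V_1, V_2) - 1  [with V_1=-2, V_2=8]  = 7
V_4 = min(V_3, V_1) + 5  [with V_3=7, V_1=-2]  = 3
V_5 = -2V_4 + 3V_3 - 3  [with V_4=3, V_3=7]  = 12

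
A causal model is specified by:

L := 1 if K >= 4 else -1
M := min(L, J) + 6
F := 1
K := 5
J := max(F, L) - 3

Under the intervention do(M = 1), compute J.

-2

The intervention breaks the incoming arrows to M: M := min(L, J) + 6 no longer applies, and M = 1.
Since J is not a descendant of the intervened variable, it is unaffected.
L = 1 if K >= 4 else -1  [with K=5]  = 1
J = max(F, L) - 3  [with F=1, L=1]  = -2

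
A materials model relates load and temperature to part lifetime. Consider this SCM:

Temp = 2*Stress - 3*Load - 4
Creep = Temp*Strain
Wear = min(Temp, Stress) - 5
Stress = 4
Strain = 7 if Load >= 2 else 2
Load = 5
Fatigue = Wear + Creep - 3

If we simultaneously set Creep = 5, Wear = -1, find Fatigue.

1

Under do(Creep = 5, Wear = -1), each intervened variable's structural equation is replaced by its fixed value.
Fatigue = Wear + Creep - 3  [with Wear=-1, Creep=5]  = 1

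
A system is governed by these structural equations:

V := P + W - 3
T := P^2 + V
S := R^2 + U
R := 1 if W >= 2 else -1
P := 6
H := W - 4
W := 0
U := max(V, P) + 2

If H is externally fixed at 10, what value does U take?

8

Under do(H=10), the mechanism H := W - 4 is discarded; H is fixed at 10.
Since U is not a descendant of the intervened variable, it is unaffected.
V = P + W - 3  [with P=6, W=0]  = 3
U = max(V, P) + 2  [with V=3, P=6]  = 8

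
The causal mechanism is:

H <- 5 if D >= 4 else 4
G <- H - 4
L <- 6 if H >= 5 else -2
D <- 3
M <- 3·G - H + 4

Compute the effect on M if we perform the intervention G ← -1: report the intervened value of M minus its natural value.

do(G=-1) replaces the equation G <- H - 4 with the constant G = -1.
H = 5 if D >= 4 else 4  [with D=3]  = 4
M = 3·G - H + 4  [with G=-1, H=4]  = -3
Without intervention: H = 5 if D >= 4 else 4  [with D=3]  = 4; G = H - 4  [with H=4]  = 0; M = 3·G - H + 4  [with G=0, H=4]  = 0.
Change = -3 − 0 = -3.

-3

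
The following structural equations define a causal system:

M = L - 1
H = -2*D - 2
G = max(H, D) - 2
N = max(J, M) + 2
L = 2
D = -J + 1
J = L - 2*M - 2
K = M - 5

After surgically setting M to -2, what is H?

4

Under do(M=-2), the mechanism M = L - 1 is discarded; M is fixed at -2.
J = L - 2*M - 2  [with L=2, M=-2]  = 4
D = -J + 1  [with J=4]  = -3
H = -2*D - 2  [with D=-3]  = 4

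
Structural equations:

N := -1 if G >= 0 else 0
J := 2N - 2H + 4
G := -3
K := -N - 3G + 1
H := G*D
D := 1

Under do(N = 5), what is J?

Under do(N=5), the mechanism N := -1 if G >= 0 else 0 is discarded; N is fixed at 5.
H = G*D  [with G=-3, D=1]  = -3
J = 2N - 2H + 4  [with N=5, H=-3]  = 20

20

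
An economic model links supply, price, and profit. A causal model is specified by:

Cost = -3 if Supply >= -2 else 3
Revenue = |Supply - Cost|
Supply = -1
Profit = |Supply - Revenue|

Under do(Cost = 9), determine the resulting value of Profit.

Under do(Cost=9), the mechanism Cost = -3 if Supply >= -2 else 3 is discarded; Cost is fixed at 9.
Revenue = |Supply - Cost|  [with Supply=-1, Cost=9]  = 10
Profit = |Supply - Revenue|  [with Supply=-1, Revenue=10]  = 11

11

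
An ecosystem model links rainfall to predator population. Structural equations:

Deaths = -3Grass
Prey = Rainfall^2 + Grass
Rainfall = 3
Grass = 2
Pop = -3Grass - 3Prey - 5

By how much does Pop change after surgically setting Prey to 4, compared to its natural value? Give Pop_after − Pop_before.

21

do(Prey=4) replaces the equation Prey = Rainfall^2 + Grass with the constant Prey = 4.
Pop = -3Grass - 3Prey - 5  [with Grass=2, Prey=4]  = -23
Without intervention: Prey = Rainfall^2 + Grass  [with Rainfall=3, Grass=2]  = 11; Pop = -3Grass - 3Prey - 5  [with Grass=2, Prey=11]  = -44.
Change = -23 − (-44) = 21.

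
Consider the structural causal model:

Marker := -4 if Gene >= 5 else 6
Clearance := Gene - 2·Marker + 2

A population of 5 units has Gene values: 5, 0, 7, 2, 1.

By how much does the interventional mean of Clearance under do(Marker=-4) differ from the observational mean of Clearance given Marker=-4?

-3

do(Marker=-4) breaks Marker's dependence on Gene. With Marker=-4 fixed, Clearance across the units is 15, 10, 17, 12, 11, mean 13.
Observing Marker=-4 restricts to units where Marker's equation naturally yields -4: Gene ∈ {5, 7}. In that subpopulation Clearance = 15, 17, mean 16.
Difference = 13 − 16 = -3.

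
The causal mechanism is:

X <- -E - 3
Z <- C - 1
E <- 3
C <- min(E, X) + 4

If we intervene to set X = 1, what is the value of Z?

Under do(X=1), the mechanism X <- -E - 3 is discarded; X is fixed at 1.
C = min(E, X) + 4  [with E=3, X=1]  = 5
Z = C - 1  [with C=5]  = 4

4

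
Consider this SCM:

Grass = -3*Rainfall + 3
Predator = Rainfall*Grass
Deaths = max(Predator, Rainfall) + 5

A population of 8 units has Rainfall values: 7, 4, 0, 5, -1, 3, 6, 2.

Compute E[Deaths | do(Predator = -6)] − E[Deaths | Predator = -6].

2.75

do(Predator=-6) breaks Predator's dependence on Rainfall. With Predator=-6 fixed, Deaths across the units is 12, 9, 5, 10, 4, 8, 11, 7, mean 8.25.
Conditioning on Predator=-6 selects the 2 unit(s) with Rainfall ∈ {-1, 2}. Their Deaths values: 4, 7. Mean = 5.5.
Difference = 8.25 − 5.5 = 2.75.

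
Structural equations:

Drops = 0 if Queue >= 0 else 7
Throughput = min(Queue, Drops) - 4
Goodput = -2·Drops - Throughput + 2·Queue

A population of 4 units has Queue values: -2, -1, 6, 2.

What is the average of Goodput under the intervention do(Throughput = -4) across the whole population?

-0.5

Every unit gets Throughput=-4 under the intervention. Goodput values become -14, -12, 16, 8; E[Goodput|do(Throughput=-4)] = -0.5.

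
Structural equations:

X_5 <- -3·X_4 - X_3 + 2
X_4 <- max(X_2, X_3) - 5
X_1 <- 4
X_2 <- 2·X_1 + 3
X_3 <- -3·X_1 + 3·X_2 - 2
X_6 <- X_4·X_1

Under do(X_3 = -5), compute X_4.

6

The intervention breaks the incoming arrows to X_3: X_3 <- -3·X_1 + 3·X_2 - 2 no longer applies, and X_3 = -5.
X_2 = 2·X_1 + 3  [with X_1=4]  = 11
X_4 = max(X_2, X_3) - 5  [with X_2=11, X_3=-5]  = 6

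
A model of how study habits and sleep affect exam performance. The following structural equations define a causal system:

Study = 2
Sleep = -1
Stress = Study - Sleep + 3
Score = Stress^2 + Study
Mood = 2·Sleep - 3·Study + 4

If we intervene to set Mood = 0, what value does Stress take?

6

do(Mood=0) replaces the equation Mood = 2·Sleep - 3·Study + 4 with the constant Mood = 0.
Stress is not downstream of the intervention, so its value is determined by the original equations.
Stress = Study - Sleep + 3  [with Study=2, Sleep=-1]  = 6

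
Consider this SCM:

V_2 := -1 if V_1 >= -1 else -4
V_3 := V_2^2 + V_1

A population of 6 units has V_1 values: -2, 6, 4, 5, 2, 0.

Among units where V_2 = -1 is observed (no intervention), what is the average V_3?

4.4

Conditioning on V_2=-1 selects the 5 unit(s) with V_1 ∈ {6, 4, 5, 2, 0}. Their V_3 values: 7, 5, 6, 3, 1. Mean = 4.4.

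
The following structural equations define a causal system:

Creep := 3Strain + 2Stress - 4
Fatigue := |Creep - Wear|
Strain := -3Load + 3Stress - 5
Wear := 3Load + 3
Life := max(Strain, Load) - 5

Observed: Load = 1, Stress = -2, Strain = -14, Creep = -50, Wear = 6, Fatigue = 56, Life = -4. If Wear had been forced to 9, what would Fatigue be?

59

The intervention breaks the incoming arrows to Wear: Wear := 3Load + 3 no longer applies, and Wear = 9.
Strain = -3Load + 3Stress - 5  [with Load=1, Stress=-2]  = -14
Creep = 3Strain + 2Stress - 4  [with Strain=-14, Stress=-2]  = -50
Fatigue = |Creep - Wear|  [with Creep=-50, Wear=9]  = 59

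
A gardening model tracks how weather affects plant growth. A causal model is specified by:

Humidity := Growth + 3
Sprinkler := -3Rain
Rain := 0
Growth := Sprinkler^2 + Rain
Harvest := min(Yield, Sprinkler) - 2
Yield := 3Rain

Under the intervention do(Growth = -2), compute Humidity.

1

The intervention breaks the incoming arrows to Growth: Growth := Sprinkler^2 + Rain no longer applies, and Growth = -2.
Humidity = Growth + 3  [with Growth=-2]  = 1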